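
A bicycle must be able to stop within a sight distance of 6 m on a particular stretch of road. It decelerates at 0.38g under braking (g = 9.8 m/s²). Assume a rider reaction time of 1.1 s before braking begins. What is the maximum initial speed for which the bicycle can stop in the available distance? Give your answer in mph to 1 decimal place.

Maximum speed ≈ 8.4 mph

a = 0.38 × 9.8 = 3.724 m/s².
Stopping distance: v·t_r + v²/(2a) = 6 with t_r = 1.1 s and a = 3.724 m/s².
So v² + 8.193 v − 44.69 = 0.
Positive root: v = −a·t_r + √((a·t_r)² + 2a·d) = −4.096 + √(16.777 + 44.69) = 3.7441 m/s.
3.7441 m/s ÷ 0.44704 = 8.375 mph.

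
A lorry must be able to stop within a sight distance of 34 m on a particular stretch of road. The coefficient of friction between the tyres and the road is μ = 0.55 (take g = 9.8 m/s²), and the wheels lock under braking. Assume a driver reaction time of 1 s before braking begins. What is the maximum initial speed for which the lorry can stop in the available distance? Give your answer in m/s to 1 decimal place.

Maximum speed ≈ 14.5 m/s

a = μg = 0.55 × 9.8 = 5.390 m/s².
Stopping distance: v·t_r + v²/(2a) = 34 with t_r = 1 s and a = 5.390 m/s².
So v² + 10.780 v − 366.52 = 0.
Positive root: v = −a·t_r + √((a·t_r)² + 2a·d) = −5.390 + √(29.052 + 366.52) = 14.4990 m/s.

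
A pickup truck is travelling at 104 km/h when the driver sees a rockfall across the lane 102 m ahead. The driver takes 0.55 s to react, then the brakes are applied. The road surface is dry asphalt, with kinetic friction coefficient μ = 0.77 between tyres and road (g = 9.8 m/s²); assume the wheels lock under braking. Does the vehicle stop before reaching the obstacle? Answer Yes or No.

104 km/h ÷ 3.6 = 28.8889 m/s.
a = μg = 0.77 × 9.8 = 7.546 m/s².
Reaction distance = 28.8889 × 0.55 = 15.889 m.
Braking distance = v²/(2a) = 834.569 / 15.092 = 55.299 m.
Total stopping distance = 15.889 + 55.299 = 71.188 m, vs 102 m available — it stops with 102 − 71.188 = 30.812 m to spare.

Yes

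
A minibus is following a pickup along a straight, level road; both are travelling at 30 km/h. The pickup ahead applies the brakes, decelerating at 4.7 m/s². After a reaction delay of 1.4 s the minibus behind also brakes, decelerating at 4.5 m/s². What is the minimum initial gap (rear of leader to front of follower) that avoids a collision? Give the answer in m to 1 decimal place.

30 km/h ÷ 3.6 = 8.3333 m/s.
Leader travels v²/(2a_L) = 69.444 / 9.400 = 7.388 m before stopping.
Follower covers v·t_r = 8.3333 × 1.4 = 11.667 m while reacting, then v²/(2a_F) = 69.444 / 9.000 = 7.716 m while braking, for a total of 11.667 + 7.716 = 19.383 m.
Since a_F ≤ a_L and the follower starts braking later, the follower is never slower than the leader, so the closest approach is when both have stopped.
Minimum gap = 19.383 − 7.388 = 11.995 m.

Minimum gap ≈ 12.0 m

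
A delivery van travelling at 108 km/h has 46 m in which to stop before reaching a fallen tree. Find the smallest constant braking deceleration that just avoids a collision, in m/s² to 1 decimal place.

Required deceleration ≈ 9.8 m/s²

108 km/h ÷ 3.6 = 30.0000 m/s.
v² = 2a·d ⇒ a = v²/(2d) = 30.0000² / (2 × 46.000) = 900.000 / 92.000 = 9.7826 m/s².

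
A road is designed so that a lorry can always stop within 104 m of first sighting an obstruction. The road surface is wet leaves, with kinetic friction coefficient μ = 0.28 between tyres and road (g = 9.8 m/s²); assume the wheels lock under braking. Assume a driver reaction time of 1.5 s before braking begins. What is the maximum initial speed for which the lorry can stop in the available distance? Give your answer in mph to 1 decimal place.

a = μg = 0.28 × 9.8 = 2.744 m/s².
Stopping distance: v·t_r + v²/(2a) = 104 with t_r = 1.5 s and a = 2.744 m/s².
So v² + 8.232 v − 570.75 = 0.
Positive root: v = −a·t_r + √((a·t_r)² + 2a·d) = −4.116 + √(16.941 + 570.75) = 20.1263 m/s.
20.1263 m/s ÷ 0.44704 = 45.021 mph.

Maximum speed ≈ 45.0 mph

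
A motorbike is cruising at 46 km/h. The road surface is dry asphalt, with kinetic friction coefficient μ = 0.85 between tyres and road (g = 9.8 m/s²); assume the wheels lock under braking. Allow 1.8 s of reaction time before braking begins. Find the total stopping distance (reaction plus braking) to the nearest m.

Total stopping distance ≈ 33 m

46 km/h ÷ 3.6 = 12.7778 m/s.
a = μg = 0.85 × 9.8 = 8.330 m/s².
Reaction distance = v·t_r = 12.7778 × 1.8 = 23.000 m.
Braking distance = v²/(2a) = 12.7778² / (2 × 8.330) = 163.272 / 16.660 = 9.800 m.
Total = 23.000 + 9.800 = 32.800 m.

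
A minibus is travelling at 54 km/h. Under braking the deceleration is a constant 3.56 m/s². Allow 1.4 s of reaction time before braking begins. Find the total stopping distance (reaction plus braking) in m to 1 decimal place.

54 km/h ÷ 3.6 = 15.0000 m/s.
Reaction distance = v·t_r = 15.0000 × 1.4 = 21.000 m.
Braking distance = v²/(2a) = 15.0000² / (2 × 3.560) = 225.000 / 7.120 = 31.601 m.
Total = 21.000 + 31.601 = 52.601 m.

Total stopping distance ≈ 52.6 m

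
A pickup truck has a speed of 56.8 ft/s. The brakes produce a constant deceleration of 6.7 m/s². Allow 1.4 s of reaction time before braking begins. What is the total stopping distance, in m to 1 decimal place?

56.8 ft/s × 0.3048 = 17.3126 m/s.
Reaction distance = v·t_r = 17.3126 × 1.4 = 24.238 m.
Braking distance = v²/(2a) = 17.3126² / (2 × 6.700) = 299.726 / 13.400 = 22.368 m.
Total = 24.238 + 22.368 = 46.606 m.

Total stopping distance ≈ 46.6 m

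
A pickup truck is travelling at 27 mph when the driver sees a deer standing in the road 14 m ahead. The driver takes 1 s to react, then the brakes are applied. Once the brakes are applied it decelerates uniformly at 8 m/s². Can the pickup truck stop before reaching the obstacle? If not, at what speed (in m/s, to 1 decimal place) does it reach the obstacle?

27 mph × 0.44704 = 12.0701 m/s.
Reaction distance = 12.0701 × 1 = 12.070 m.
Braking distance needed to stop: v²/(2a) = 145.687 / 16.000 = 9.105 m, so total needed = 12.070 + 9.105 = 21.175 m > 14 m — it cannot stop.
Distance remaining when braking begins: 14 − 12.070 = 1.930 m.
v² = v₀² − 2a·d = 145.687 − 2 × 8.000 × 1.930 = 114.807 m²/s².
v = √114.807 = 10.715 m/s.

No — it strikes the obstacle at 10.7 m/s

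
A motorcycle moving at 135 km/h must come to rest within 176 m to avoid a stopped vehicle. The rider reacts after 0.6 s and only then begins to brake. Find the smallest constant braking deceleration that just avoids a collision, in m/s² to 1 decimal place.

135 km/h ÷ 3.6 = 37.5000 m/s.
Distance covered during reaction = 37.5000 × 0.6 = 22.500 m.
Distance available for braking: 176 − 22.500 = 153.500 m.
v² = 2a·d ⇒ a = v²/(2d) = 37.5000² / (2 × 153.500) = 1406.250 / 307.000 = 4.5806 m/s².

Required deceleration ≈ 4.6 m/s²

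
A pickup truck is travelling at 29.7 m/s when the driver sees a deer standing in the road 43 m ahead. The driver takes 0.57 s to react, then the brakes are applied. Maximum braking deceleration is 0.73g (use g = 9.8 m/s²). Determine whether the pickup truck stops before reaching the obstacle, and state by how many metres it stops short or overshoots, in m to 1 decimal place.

No — it overshoots by 35.6 m

a = 0.73 × 9.8 = 7.154 m/s².
Reaction distance = 29.7000 × 0.57 = 16.929 m.
Braking distance = v²/(2a) = 882.090 / 14.308 = 61.650 m.
Total stopping distance = 16.929 + 61.650 = 78.579 m, vs 43 m available — it cannot stop in time and overshoots by 78.579 − 43 = 35.579 m.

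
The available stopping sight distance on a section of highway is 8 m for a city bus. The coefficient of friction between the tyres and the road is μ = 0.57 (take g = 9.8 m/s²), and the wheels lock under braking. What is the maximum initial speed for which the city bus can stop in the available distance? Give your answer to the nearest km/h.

Maximum speed ≈ 34 km/h

a = μg = 0.57 × 9.8 = 5.586 m/s².
v²/(2a) = d ⇒ v = √(2 × 5.586 × 8) = √89.38 = 9.4541 m/s.
9.4541 m/s × 3.6 = 34.035 km/h.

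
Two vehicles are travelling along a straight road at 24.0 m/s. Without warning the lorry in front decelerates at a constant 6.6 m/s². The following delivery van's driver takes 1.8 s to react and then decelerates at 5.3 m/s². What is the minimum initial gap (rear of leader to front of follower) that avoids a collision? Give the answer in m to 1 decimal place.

Minimum gap ≈ 53.9 m

Leader travels v²/(2a_L) = 576.000 / 13.200 = 43.636 m before stopping.
Follower covers v·t_r = 24.0000 × 1.8 = 43.200 m while reacting, then v²/(2a_F) = 576.000 / 10.600 = 54.340 m while braking, for a total of 43.200 + 54.340 = 97.540 m.
Since a_F ≤ a_L and the follower starts braking later, the follower is never slower than the leader, so the closest approach is when both have stopped.
Minimum gap = 97.540 − 43.636 = 53.904 m.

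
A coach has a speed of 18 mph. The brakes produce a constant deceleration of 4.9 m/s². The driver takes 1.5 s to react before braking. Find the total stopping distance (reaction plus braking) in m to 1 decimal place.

Total stopping distance ≈ 18.7 m

18 mph × 0.44704 = 8.0467 m/s.
Reaction distance = v·t_r = 8.0467 × 1.5 = 12.070 m.
Braking distance = v²/(2a) = 8.0467² / (2 × 4.900) = 64.749 / 9.800 = 6.607 m.
Total = 12.070 + 6.607 = 18.677 m.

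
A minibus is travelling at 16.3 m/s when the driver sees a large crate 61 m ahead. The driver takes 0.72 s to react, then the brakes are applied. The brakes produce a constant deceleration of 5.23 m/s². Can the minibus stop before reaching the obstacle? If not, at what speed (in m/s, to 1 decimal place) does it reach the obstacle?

Reaction distance = 16.3000 × 0.72 = 11.736 m.
Braking distance = v²/(2a) = 265.690 / 10.460 = 25.401 m.
Total stopping distance = 11.736 + 25.401 = 37.137 m, vs 61 m available — it stops with 61 − 37.137 = 23.863 m to spare.

Yes — it stops about 23.9 m short of the obstacle, so it never reaches it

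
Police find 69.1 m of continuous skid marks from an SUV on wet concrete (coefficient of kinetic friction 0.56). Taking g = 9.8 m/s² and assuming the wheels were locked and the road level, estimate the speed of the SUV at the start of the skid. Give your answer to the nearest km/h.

Deceleration a = μg = 0.56 × 9.8 = 5.488 m/s².
v = √(2a·d) = √(2 × 5.488 × 69.1) = √758.442 = 27.5398 m/s.
= 27.5398 × 3.6 = 99.143 km/h.

Initial speed ≈ 99 km/h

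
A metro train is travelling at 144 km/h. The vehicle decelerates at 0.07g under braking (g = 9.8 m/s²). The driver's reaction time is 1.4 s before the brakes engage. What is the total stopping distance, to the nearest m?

Total stopping distance ≈ 1222 m

144 km/h ÷ 3.6 = 40.0000 m/s.
a = 0.07 × 9.8 = 0.686 m/s².
Reaction distance = v·t_r = 40.0000 × 1.4 = 56.000 m.
Braking distance = v²/(2a) = 40.0000² / (2 × 0.686) = 1600.000 / 1.372 = 1166.181 m.
Total = 56.000 + 1166.181 = 1222.181 m.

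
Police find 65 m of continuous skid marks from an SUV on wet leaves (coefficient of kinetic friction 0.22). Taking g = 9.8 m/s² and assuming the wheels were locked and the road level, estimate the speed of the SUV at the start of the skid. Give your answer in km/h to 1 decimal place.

Deceleration a = μg = 0.22 × 9.8 = 2.156 m/s².
v = √(2a·d) = √(2 × 2.156 × 65) = √280.280 = 16.7416 m/s.
= 16.7416 × 3.6 = 60.270 km/h.

Initial speed ≈ 60.3 km/h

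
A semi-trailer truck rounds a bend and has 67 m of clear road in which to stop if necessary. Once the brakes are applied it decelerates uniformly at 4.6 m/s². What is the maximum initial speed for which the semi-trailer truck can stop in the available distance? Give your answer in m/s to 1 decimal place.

Maximum speed ≈ 24.8 m/s

v²/(2a) = d ⇒ v = √(2 × 4.600 × 67) = √616.40 = 24.8274 m/s.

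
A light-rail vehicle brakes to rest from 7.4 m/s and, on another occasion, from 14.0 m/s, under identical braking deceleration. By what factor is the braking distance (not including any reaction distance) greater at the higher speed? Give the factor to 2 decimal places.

Factor ≈ 3.58

Braking distance d = v²/(2a), so with a fixed, d ∝ v².
Factor = (14.0/7.4)² = 1.8919² = 3.5793.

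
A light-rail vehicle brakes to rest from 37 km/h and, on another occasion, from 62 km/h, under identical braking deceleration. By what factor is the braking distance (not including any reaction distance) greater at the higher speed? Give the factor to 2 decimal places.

Factor ≈ 2.81

Braking distance d = v²/(2a), so with a fixed, d ∝ v².
Factor = (62/37)² = 1.6757² = 2.8080.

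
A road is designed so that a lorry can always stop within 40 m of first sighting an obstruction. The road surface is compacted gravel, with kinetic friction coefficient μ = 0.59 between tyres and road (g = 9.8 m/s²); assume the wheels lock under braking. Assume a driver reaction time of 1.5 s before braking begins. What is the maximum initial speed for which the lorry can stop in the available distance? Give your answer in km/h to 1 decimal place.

a = μg = 0.59 × 9.8 = 5.782 m/s².
Stopping distance: v·t_r + v²/(2a) = 40 with t_r = 1.5 s and a = 5.782 m/s².
So v² + 17.346 v − 462.56 = 0.
Positive root: v = −a·t_r + √((a·t_r)² + 2a·d) = −8.673 + √(75.221 + 462.56) = 14.5171 m/s.
14.5171 m/s × 3.6 = 52.262 km/h.

Maximum speed ≈ 52.3 km/h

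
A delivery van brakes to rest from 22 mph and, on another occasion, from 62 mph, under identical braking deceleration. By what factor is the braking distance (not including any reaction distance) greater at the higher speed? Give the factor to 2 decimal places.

Braking distance d = v²/(2a), so with a fixed, d ∝ v².
Factor = (62/22)² = 2.8182² = 7.9423.

Factor ≈ 7.94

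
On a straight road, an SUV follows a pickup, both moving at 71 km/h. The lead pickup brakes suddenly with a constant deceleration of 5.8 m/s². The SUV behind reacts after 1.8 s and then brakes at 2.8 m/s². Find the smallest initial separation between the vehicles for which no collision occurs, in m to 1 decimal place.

Minimum gap ≈ 71.4 m

71 km/h ÷ 3.6 = 19.7222 m/s.
Leader travels v²/(2a_L) = 388.965 / 11.600 = 33.531 m before stopping.
Follower covers v·t_r = 19.7222 × 1.8 = 35.500 m while reacting, then v²/(2a_F) = 388.965 / 5.600 = 69.458 m while braking, for a total of 35.500 + 69.458 = 104.958 m.
Since a_F ≤ a_L and the follower starts braking later, the follower is never slower than the leader, so the closest approach is when both have stopped.
Minimum gap = 104.958 − 33.531 = 71.427 m.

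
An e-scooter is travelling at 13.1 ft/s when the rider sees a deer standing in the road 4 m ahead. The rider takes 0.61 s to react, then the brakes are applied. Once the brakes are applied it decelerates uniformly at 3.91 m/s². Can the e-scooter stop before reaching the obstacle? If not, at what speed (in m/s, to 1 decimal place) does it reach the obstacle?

No — it strikes the obstacle at 1.9 m/s

13.1 ft/s × 0.3048 = 3.9929 m/s.
Reaction distance = 3.9929 × 0.61 = 2.436 m.
Braking distance needed to stop: v²/(2a) = 15.943 / 7.820 = 2.039 m, so total needed = 2.436 + 2.039 = 4.475 m > 4 m — it cannot stop.
Distance remaining when braking begins: 4 − 2.436 = 1.564 m.
v² = v₀² − 2a·d = 15.943 − 2 × 3.910 × 1.564 = 3.713 m²/s².
v = √3.713 = 1.927 m/s.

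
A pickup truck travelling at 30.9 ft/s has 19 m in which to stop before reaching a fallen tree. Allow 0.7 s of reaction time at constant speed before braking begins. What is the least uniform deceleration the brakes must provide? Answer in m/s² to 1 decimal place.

30.9 ft/s × 0.3048 = 9.4183 m/s.
Distance covered during reaction = 9.4183 × 0.7 = 6.593 m.
Distance available for braking: 19 − 6.593 = 12.407 m.
v² = 2a·d ⇒ a = v²/(2d) = 9.4183² / (2 × 12.407) = 88.704 / 24.814 = 3.5748 m/s².

Required deceleration ≈ 3.6 m/s²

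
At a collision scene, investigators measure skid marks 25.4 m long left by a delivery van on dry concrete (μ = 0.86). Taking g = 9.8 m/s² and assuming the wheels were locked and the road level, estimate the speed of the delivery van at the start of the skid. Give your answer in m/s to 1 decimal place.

Initial speed ≈ 20.7 m/s

Deceleration a = μg = 0.86 × 9.8 = 8.428 m/s².
v = √(2a·d) = √(2 × 8.428 × 25.4) = √428.142 = 20.6916 m/s.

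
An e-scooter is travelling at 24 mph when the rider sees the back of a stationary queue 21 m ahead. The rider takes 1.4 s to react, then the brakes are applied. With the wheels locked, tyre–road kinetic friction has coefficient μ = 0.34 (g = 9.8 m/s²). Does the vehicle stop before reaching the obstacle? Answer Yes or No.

No

24 mph × 0.44704 = 10.7290 m/s.
a = μg = 0.34 × 9.8 = 3.332 m/s².
Reaction distance = 10.7290 × 1.4 = 15.021 m.
Braking distance = v²/(2a) = 115.111 / 6.664 = 17.274 m.
Total stopping distance = 15.021 + 17.274 = 32.295 m, vs 21 m available — it cannot stop in time and overshoots by 32.295 − 21 = 11.295 m.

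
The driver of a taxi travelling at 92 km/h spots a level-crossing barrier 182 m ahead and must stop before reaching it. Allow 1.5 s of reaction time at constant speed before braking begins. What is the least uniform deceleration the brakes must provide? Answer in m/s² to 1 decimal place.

Required deceleration ≈ 2.3 m/s²

92 km/h ÷ 3.6 = 25.5556 m/s.
Distance covered during reaction = 25.5556 × 1.5 = 38.333 m.
Distance available for braking: 182 − 38.333 = 143.667 m.
v² = 2a·d ⇒ a = v²/(2d) = 25.5556² / (2 × 143.667) = 653.089 / 287.334 = 2.2729 m/s².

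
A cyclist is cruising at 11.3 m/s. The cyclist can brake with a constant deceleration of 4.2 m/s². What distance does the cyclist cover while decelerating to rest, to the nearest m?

Braking distance = v²/(2a) = 11.3000² / (2 × 4.200) = 127.690 / 8.400 = 15.201 m.

Braking distance ≈ 15 m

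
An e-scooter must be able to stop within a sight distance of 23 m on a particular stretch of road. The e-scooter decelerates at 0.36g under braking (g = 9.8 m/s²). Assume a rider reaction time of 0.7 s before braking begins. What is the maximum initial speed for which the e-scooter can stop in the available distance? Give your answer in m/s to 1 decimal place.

a = 0.36 × 9.8 = 3.528 m/s².
Stopping distance: v·t_r + v²/(2a) = 23 with t_r = 0.7 s and a = 3.528 m/s².
So v² + 4.939 v − 162.29 = 0.
Positive root: v = −a·t_r + √((a·t_r)² + 2a·d) = −2.470 + √(6.101 + 162.29) = 10.5066 m/s.

Maximum speed ≈ 10.5 m/s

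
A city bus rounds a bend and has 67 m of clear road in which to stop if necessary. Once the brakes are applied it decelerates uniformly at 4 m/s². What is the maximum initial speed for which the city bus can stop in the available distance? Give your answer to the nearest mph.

v²/(2a) = d ⇒ v = √(2 × 4.000 × 67) = √536.00 = 23.1517 m/s.
23.1517 m/s ÷ 0.44704 = 51.789 mph.

Maximum speed ≈ 52 mph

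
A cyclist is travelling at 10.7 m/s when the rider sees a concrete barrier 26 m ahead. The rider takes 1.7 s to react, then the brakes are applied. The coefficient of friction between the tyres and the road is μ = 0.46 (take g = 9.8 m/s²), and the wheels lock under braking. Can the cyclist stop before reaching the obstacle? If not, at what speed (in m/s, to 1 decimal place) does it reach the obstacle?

No — it strikes the obstacle at 6.6 m/s

a = μg = 0.46 × 9.8 = 4.508 m/s².
Reaction distance = 10.7000 × 1.7 = 18.190 m.
Braking distance needed to stop: v²/(2a) = 114.490 / 9.016 = 12.699 m, so total needed = 18.190 + 12.699 = 30.889 m > 26 m — it cannot stop.
Distance remaining when braking begins: 26 − 18.190 = 7.810 m.
v² = v₀² − 2a·d = 114.490 − 2 × 4.508 × 7.810 = 44.075 m²/s².
v = √44.075 = 6.639 m/s.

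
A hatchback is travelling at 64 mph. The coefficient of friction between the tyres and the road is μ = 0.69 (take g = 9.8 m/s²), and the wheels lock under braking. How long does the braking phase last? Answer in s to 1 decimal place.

64 mph × 0.44704 = 28.6106 m/s.
a = μg = 0.69 × 9.8 = 6.762 m/s².
Braking time = v/a = 28.6106 / 6.762 = 4.231 s.

Braking time ≈ 4.2 s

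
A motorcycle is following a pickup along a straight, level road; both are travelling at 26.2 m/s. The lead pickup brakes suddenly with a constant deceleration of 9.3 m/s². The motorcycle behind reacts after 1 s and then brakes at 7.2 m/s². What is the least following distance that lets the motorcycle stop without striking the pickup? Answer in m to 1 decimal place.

Minimum gap ≈ 37.0 m

Leader travels v²/(2a_L) = 686.440 / 18.600 = 36.905 m before stopping.
Follower covers v·t_r = 26.2000 × 1 = 26.200 m while reacting, then v²/(2a_F) = 686.440 / 14.400 = 47.669 m while braking, for a total of 26.200 + 47.669 = 73.869 m.
Since a_F ≤ a_L and the follower starts braking later, the follower is never slower than the leader, so the closest approach is when both have stopped.
Minimum gap = 73.869 − 36.905 = 36.964 m.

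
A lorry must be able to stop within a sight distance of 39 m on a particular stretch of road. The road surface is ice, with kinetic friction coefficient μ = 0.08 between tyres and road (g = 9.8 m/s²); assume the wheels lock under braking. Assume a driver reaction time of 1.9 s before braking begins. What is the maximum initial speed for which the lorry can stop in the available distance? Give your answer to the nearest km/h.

Maximum speed ≈ 23 km/h

a = μg = 0.08 × 9.8 = 0.784 m/s².
Stopping distance: v·t_r + v²/(2a) = 39 with t_r = 1.9 s and a = 0.784 m/s².
So v² + 2.979 v − 61.15 = 0.
Positive root: v = −a·t_r + √((a·t_r)² + 2a·d) = −1.490 + √(2.220 + 61.15) = 6.4705 m/s.
6.4705 m/s × 3.6 = 23.294 km/h.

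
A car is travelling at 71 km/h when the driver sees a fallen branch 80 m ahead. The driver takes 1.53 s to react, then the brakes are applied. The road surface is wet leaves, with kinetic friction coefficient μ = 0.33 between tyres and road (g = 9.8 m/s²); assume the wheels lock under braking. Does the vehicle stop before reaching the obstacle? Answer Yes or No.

71 km/h ÷ 3.6 = 19.7222 m/s.
a = μg = 0.33 × 9.8 = 3.234 m/s².
Reaction distance = 19.7222 × 1.53 = 30.175 m.
Braking distance = v²/(2a) = 388.965 / 6.468 = 60.137 m.
Total stopping distance = 30.175 + 60.137 = 90.312 m, vs 80 m available — it cannot stop in time and overshoots by 90.312 − 80 = 10.312 m.

No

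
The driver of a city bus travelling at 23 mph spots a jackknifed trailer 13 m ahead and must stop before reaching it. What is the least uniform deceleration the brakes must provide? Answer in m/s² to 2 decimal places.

Required deceleration ≈ 4.07 m/s²

23 mph × 0.44704 = 10.2819 m/s.
v² = 2a·d ⇒ a = v²/(2d) = 10.2819² / (2 × 13.000) = 105.717 / 26.000 = 4.0660 m/s².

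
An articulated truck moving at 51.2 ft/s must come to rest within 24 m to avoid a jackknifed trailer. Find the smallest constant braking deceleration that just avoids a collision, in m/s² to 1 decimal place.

Required deceleration ≈ 5.1 m/s²

51.2 ft/s × 0.3048 = 15.6058 m/s.
v² = 2a·d ⇒ a = v²/(2d) = 15.6058² / (2 × 24.000) = 243.541 / 48.000 = 5.0738 m/s².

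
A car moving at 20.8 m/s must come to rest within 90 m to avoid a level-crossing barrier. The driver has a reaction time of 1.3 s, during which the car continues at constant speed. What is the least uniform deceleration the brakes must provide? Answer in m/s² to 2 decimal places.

Required deceleration ≈ 3.44 m/s²

Distance covered during reaction = 20.8000 × 1.3 = 27.040 m.
Distance available for braking: 90 − 27.040 = 62.960 m.
v² = 2a·d ⇒ a = v²/(2d) = 20.8000² / (2 × 62.960) = 432.640 / 125.920 = 3.4358 m/s².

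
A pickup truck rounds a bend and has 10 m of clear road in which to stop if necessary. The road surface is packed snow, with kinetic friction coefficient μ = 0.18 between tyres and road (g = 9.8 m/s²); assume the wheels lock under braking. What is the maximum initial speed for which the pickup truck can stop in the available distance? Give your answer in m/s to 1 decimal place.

Maximum speed ≈ 5.9 m/s

a = μg = 0.18 × 9.8 = 1.764 m/s².
v²/(2a) = d ⇒ v = √(2 × 1.764 × 10) = √35.28 = 5.9397 m/s.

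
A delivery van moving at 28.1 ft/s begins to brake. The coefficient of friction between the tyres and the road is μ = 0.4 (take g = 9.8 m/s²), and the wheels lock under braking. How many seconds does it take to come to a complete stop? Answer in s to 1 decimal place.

28.1 ft/s × 0.3048 = 8.5649 m/s.
a = μg = 0.4 × 9.8 = 3.920 m/s².
Braking time = v/a = 8.5649 / 3.920 = 2.185 s.

Braking time ≈ 2.2 s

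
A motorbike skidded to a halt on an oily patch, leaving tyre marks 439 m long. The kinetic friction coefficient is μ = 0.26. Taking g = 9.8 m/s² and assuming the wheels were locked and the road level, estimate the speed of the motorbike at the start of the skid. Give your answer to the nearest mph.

Initial speed ≈ 106 mph

Deceleration a = μg = 0.26 × 9.8 = 2.548 m/s².
v = √(2a·d) = √(2 × 2.548 × 439) = √2237.144 = 47.2985 m/s.
= 47.2985 ÷ 0.44704 = 105.804 mph.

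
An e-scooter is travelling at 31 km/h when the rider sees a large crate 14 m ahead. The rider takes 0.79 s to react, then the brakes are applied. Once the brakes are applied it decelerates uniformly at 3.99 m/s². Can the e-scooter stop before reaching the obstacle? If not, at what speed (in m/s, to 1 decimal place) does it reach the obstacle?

No — it strikes the obstacle at 4.1 m/s

31 km/h ÷ 3.6 = 8.6111 m/s.
Reaction distance = 8.6111 × 0.79 = 6.803 m.
Braking distance needed to stop: v²/(2a) = 74.151 / 7.980 = 9.292 m, so total needed = 6.803 + 9.292 = 16.095 m > 14 m — it cannot stop.
Distance remaining when braking begins: 14 − 6.803 = 7.197 m.
v² = v₀² − 2a·d = 74.151 − 2 × 3.990 × 7.197 = 16.719 m²/s².
v = √16.719 = 4.089 m/s.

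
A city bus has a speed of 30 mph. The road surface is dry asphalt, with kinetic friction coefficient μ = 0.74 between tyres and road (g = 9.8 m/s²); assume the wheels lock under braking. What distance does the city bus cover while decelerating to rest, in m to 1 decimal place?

30 mph × 0.44704 = 13.4112 m/s.
a = μg = 0.74 × 9.8 = 7.252 m/s².
Braking distance = v²/(2a) = 13.4112² / (2 × 7.252) = 179.860 / 14.504 = 12.401 m.

Braking distance ≈ 12.4 m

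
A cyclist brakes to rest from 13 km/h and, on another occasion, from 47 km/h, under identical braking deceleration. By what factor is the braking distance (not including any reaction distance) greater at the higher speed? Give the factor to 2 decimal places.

Factor ≈ 13.07

Braking distance d = v²/(2a), so with a fixed, d ∝ v².
Factor = (47/13)² = 3.6154² = 13.0711.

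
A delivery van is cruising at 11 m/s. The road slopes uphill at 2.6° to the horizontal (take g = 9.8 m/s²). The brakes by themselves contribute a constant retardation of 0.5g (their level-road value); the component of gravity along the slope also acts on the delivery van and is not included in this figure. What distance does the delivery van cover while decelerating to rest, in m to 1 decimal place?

Braking distance ≈ 11.3 m

a = 0.5 × 9.8 = 4.900 m/s².
Gravity along the uphill slope adds to the braking deceleration: a_eff = 4.900 + 9.8·sin 2.6° = 4.900 + 0.445 = 5.345 m/s².
Braking distance = v²/(2a) = 11.0000² / (2 × 5.345) = 121.000 / 10.690 = 11.319 m.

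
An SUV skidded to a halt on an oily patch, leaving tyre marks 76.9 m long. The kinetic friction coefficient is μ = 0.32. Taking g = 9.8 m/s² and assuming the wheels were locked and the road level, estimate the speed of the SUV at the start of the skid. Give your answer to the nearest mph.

Initial speed ≈ 49 mph

Deceleration a = μg = 0.32 × 9.8 = 3.136 m/s².
v = √(2a·d) = √(2 × 3.136 × 76.9) = √482.317 = 21.9617 m/s.
= 21.9617 ÷ 0.44704 = 49.127 mph.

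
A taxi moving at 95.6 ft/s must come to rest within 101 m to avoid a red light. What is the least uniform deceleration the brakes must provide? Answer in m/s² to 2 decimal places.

Required deceleration ≈ 4.20 m/s²

95.6 ft/s × 0.3048 = 29.1389 m/s.
v² = 2a·d ⇒ a = v²/(2d) = 29.1389² / (2 × 101.000) = 849.075 / 202.000 = 4.2033 m/s².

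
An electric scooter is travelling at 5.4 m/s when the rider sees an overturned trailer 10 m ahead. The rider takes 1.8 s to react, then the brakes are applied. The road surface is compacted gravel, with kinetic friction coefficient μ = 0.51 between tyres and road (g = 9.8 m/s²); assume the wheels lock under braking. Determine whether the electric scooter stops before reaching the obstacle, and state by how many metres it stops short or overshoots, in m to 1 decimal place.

No — it overshoots by 2.6 m

a = μg = 0.51 × 9.8 = 4.998 m/s².
Reaction distance = 5.4000 × 1.8 = 9.720 m.
Braking distance = v²/(2a) = 29.160 / 9.996 = 2.917 m.
Total stopping distance = 9.720 + 2.917 = 12.637 m, vs 10 m available — it cannot stop in time and overshoots by 12.637 − 10 = 2.637 m.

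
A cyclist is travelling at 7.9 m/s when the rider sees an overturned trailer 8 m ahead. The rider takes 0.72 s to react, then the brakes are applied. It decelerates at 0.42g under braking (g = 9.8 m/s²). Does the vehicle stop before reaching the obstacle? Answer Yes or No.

a = 0.42 × 9.8 = 4.116 m/s².
Reaction distance = 7.9000 × 0.72 = 5.688 m.
Braking distance = v²/(2a) = 62.410 / 8.232 = 7.581 m.
Total stopping distance = 5.688 + 7.581 = 13.269 m, vs 8 m available — it cannot stop in time and overshoots by 13.269 − 8 = 5.269 m.

No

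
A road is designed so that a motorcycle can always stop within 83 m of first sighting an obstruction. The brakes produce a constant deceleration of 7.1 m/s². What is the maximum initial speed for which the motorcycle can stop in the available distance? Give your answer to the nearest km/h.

Maximum speed ≈ 124 km/h

v²/(2a) = d ⇒ v = √(2 × 7.100 × 83) = √1178.60 = 34.3307 m/s.
34.3307 m/s × 3.6 = 123.591 km/h.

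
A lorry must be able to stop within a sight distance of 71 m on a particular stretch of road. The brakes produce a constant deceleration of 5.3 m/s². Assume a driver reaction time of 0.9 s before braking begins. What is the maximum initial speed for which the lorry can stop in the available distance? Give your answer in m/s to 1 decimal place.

Stopping distance: v·t_r + v²/(2a) = 71 with t_r = 0.9 s and a = 5.300 m/s².
So v² + 9.540 v − 752.60 = 0.
Positive root: v = −a·t_r + √((a·t_r)² + 2a·d) = −4.770 + √(22.753 + 752.60) = 23.0752 m/s.

Maximum speed ≈ 23.1 m/s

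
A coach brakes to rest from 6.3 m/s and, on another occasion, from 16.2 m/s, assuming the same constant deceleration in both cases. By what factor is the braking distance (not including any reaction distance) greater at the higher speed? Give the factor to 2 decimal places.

Factor ≈ 6.61

Braking distance d = v²/(2a), so with a fixed, d ∝ v².
Factor = (16.2/6.3)² = 2.5714² = 6.6121.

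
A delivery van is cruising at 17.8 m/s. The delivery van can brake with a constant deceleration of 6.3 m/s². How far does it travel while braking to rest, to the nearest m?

Braking distance ≈ 25 m

Braking distance = v²/(2a) = 17.8000² / (2 × 6.300) = 316.840 / 12.600 = 25.146 m.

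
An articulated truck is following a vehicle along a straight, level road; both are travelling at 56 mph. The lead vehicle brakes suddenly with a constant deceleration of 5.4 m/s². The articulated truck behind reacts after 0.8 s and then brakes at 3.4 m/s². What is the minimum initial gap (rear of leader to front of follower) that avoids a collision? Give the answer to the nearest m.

Minimum gap ≈ 54 m

56 mph × 0.44704 = 25.0342 m/s.
Leader travels v²/(2a_L) = 626.711 / 10.800 = 58.029 m before stopping.
Follower covers v·t_r = 25.0342 × 0.8 = 20.027 m while reacting, then v²/(2a_F) = 626.711 / 6.800 = 92.163 m while braking, for a total of 20.027 + 92.163 = 112.190 m.
Since a_F ≤ a_L and the follower starts braking later, the follower is never slower than the leader, so the closest approach is when both have stopped.
Minimum gap = 112.190 − 58.029 = 54.161 m.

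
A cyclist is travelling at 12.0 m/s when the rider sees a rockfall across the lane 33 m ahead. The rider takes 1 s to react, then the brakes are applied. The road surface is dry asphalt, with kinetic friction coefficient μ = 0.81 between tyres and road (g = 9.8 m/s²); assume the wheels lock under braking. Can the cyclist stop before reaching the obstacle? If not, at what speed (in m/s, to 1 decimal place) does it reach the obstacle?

a = μg = 0.81 × 9.8 = 7.938 m/s².
Reaction distance = 12.0000 × 1 = 12.000 m.
Braking distance = v²/(2a) = 144.000 / 15.876 = 9.070 m.
Total stopping distance = 12.000 + 9.070 = 21.070 m, vs 33 m available — it stops with 33 − 21.070 = 11.930 m to spare.

Yes — it stops about 11.9 m short of the obstacle, so it never reaches it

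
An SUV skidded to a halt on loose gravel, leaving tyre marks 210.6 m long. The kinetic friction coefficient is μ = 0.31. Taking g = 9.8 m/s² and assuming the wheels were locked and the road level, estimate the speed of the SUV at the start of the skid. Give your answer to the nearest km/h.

Initial speed ≈ 129 km/h

Deceleration a = μg = 0.31 × 9.8 = 3.038 m/s².
v = √(2a·d) = √(2 × 3.038 × 210.6) = √1279.606 = 35.7716 m/s.
= 35.7716 × 3.6 = 128.778 km/h.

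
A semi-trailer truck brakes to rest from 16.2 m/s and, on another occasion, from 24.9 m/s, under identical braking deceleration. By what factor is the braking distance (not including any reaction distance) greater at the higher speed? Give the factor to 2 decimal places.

Factor ≈ 2.36

Braking distance d = v²/(2a), so with a fixed, d ∝ v².
Factor = (24.9/16.2)² = 1.5370² = 2.3624.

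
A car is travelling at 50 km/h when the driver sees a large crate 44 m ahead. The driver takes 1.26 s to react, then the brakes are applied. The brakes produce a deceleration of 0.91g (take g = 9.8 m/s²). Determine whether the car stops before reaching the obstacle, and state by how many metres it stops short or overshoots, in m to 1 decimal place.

50 km/h ÷ 3.6 = 13.8889 m/s.
a = 0.91 × 9.8 = 8.918 m/s².
Reaction distance = 13.8889 × 1.26 = 17.500 m.
Braking distance = v²/(2a) = 192.902 / 17.836 = 10.815 m.
Total stopping distance = 17.500 + 10.815 = 28.315 m, vs 44 m available — it stops with 44 − 28.315 = 15.685 m to spare.

Yes — it stops 15.7 m short of the obstacle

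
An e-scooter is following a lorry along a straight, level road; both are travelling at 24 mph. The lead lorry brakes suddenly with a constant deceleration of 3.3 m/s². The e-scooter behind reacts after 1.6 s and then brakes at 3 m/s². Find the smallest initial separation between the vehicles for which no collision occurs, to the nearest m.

Minimum gap ≈ 19 m

24 mph × 0.44704 = 10.7290 m/s.
Leader travels v²/(2a_L) = 115.111 / 6.600 = 17.441 m before stopping.
Follower covers v·t_r = 10.7290 × 1.6 = 17.166 m while reacting, then v²/(2a_F) = 115.111 / 6.000 = 19.185 m while braking, for a total of 17.166 + 19.185 = 36.351 m.
Since a_F ≤ a_L and the follower starts braking later, the follower is never slower than the leader, so the closest approach is when both have stopped.
Minimum gap = 36.351 − 17.441 = 18.910 m.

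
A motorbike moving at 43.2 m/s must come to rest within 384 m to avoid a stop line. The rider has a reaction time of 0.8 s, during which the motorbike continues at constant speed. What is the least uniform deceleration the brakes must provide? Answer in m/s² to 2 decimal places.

Required deceleration ≈ 2.67 m/s²

Distance covered during reaction = 43.2000 × 0.8 = 34.560 m.
Distance available for braking: 384 − 34.560 = 349.440 m.
v² = 2a·d ⇒ a = v²/(2d) = 43.2000² / (2 × 349.440) = 1866.240 / 698.880 = 2.6703 m/s².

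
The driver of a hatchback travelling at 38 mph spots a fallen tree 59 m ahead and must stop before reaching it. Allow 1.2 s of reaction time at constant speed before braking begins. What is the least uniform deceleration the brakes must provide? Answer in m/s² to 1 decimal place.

Required deceleration ≈ 3.7 m/s²

38 mph × 0.44704 = 16.9875 m/s.
Distance covered during reaction = 16.9875 × 1.2 = 20.385 m.
Distance available for braking: 59 − 20.385 = 38.615 m.
v² = 2a·d ⇒ a = v²/(2d) = 16.9875² / (2 × 38.615) = 288.575 / 77.230 = 3.7366 m/s².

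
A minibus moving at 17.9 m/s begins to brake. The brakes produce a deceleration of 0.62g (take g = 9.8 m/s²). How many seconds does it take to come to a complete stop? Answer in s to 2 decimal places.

Braking time ≈ 2.95 s

a = 0.62 × 9.8 = 6.076 m/s².
Braking time = v/a = 17.9000 / 6.076 = 2.946 s.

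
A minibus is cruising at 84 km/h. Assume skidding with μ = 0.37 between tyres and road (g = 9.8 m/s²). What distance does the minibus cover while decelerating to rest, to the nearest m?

Braking distance ≈ 75 m

84 km/h ÷ 3.6 = 23.3333 m/s.
a = μg = 0.37 × 9.8 = 3.626 m/s².
Braking distance = v²/(2a) = 23.3333² / (2 × 3.626) = 544.443 / 7.252 = 75.075 m.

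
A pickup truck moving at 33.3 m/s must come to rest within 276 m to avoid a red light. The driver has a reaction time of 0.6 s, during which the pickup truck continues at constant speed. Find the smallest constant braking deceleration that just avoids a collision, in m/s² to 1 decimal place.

Distance covered during reaction = 33.3000 × 0.6 = 19.980 m.
Distance available for braking: 276 − 19.980 = 256.020 m.
v² = 2a·d ⇒ a = v²/(2d) = 33.3000² / (2 × 256.020) = 1108.890 / 512.040 = 2.1656 m/s².

Required deceleration ≈ 2.2 m/s²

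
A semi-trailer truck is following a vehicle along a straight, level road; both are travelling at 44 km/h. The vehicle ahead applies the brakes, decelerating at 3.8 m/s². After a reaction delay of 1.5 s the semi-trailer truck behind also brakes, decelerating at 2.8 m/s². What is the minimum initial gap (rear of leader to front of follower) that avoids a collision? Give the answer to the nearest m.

44 km/h ÷ 3.6 = 12.2222 m/s.
Leader travels v²/(2a_L) = 149.382 / 7.600 = 19.656 m before stopping.
Follower covers v·t_r = 12.2222 × 1.5 = 18.333 m while reacting, then v²/(2a_F) = 149.382 / 5.600 = 26.675 m while braking, for a total of 18.333 + 26.675 = 45.008 m.
Since a_F ≤ a_L and the follower starts braking later, the follower is never slower than the leader, so the closest approach is when both have stopped.
Minimum gap = 45.008 − 19.656 = 25.352 m.

Minimum gap ≈ 25 m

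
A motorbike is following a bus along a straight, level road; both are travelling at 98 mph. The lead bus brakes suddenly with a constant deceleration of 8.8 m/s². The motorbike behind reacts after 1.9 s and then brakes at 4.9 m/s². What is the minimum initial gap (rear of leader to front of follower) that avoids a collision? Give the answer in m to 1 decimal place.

98 mph × 0.44704 = 43.8099 m/s.
Leader travels v²/(2a_L) = 1919.307 / 17.600 = 109.052 m before stopping.
Follower covers v·t_r = 43.8099 × 1.9 = 83.239 m while reacting, then v²/(2a_F) = 1919.307 / 9.800 = 195.848 m while braking, for a total of 83.239 + 195.848 = 279.087 m.
Since a_F ≤ a_L and the follower starts braking later, the follower is never slower than the leader, so the closest approach is when both have stopped.
Minimum gap = 279.087 − 109.052 = 170.035 m.

Minimum gap ≈ 170.0 m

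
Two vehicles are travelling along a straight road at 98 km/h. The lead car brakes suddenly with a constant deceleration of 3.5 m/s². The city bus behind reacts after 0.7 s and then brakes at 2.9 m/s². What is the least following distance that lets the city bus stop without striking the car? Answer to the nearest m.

98 km/h ÷ 3.6 = 27.2222 m/s.
Leader travels v²/(2a_L) = 741.048 / 7.000 = 105.864 m before stopping.
Follower covers v·t_r = 27.2222 × 0.7 = 19.056 m while reacting, then v²/(2a_F) = 741.048 / 5.800 = 127.767 m while braking, for a total of 19.056 + 127.767 = 146.823 m.
Since a_F ≤ a_L and the follower starts braking later, the follower is never slower than the leader, so the closest approach is when both have stopped.
Minimum gap = 146.823 − 105.864 = 40.959 m.

Minimum gap ≈ 41 m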